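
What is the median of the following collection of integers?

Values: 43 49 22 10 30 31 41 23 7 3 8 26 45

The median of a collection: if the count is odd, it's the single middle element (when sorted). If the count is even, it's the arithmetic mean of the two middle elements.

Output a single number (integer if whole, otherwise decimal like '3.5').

Answer: 26

Derivation:
Step 1: insert 43 -> lo=[43] (size 1, max 43) hi=[] (size 0) -> median=43
Step 2: insert 49 -> lo=[43] (size 1, max 43) hi=[49] (size 1, min 49) -> median=46
Step 3: insert 22 -> lo=[22, 43] (size 2, max 43) hi=[49] (size 1, min 49) -> median=43
Step 4: insert 10 -> lo=[10, 22] (size 2, max 22) hi=[43, 49] (size 2, min 43) -> median=32.5
Step 5: insert 30 -> lo=[10, 22, 30] (size 3, max 30) hi=[43, 49] (size 2, min 43) -> median=30
Step 6: insert 31 -> lo=[10, 22, 30] (size 3, max 30) hi=[31, 43, 49] (size 3, min 31) -> median=30.5
Step 7: insert 41 -> lo=[10, 22, 30, 31] (size 4, max 31) hi=[41, 43, 49] (size 3, min 41) -> median=31
Step 8: insert 23 -> lo=[10, 22, 23, 30] (size 4, max 30) hi=[31, 41, 43, 49] (size 4, min 31) -> median=30.5
Step 9: insert 7 -> lo=[7, 10, 22, 23, 30] (size 5, max 30) hi=[31, 41, 43, 49] (size 4, min 31) -> median=30
Step 10: insert 3 -> lo=[3, 7, 10, 22, 23] (size 5, max 23) hi=[30, 31, 41, 43, 49] (size 5, min 30) -> median=26.5
Step 11: insert 8 -> lo=[3, 7, 8, 10, 22, 23] (size 6, max 23) hi=[30, 31, 41, 43, 49] (size 5, min 30) -> median=23
Step 12: insert 26 -> lo=[3, 7, 8, 10, 22, 23] (size 6, max 23) hi=[26, 30, 31, 41, 43, 49] (size 6, min 26) -> median=24.5
Step 13: insert 45 -> lo=[3, 7, 8, 10, 22, 23, 26] (size 7, max 26) hi=[30, 31, 41, 43, 45, 49] (size 6, min 30) -> median=26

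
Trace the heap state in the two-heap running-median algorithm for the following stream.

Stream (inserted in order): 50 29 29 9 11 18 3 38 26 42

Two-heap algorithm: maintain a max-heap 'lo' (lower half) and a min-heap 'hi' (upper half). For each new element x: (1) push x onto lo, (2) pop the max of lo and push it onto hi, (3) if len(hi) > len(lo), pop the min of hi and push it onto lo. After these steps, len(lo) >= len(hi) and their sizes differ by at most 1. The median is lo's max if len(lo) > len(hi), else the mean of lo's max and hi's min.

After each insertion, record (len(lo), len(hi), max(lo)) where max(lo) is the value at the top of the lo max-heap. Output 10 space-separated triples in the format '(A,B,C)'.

Answer: (1,0,50) (1,1,29) (2,1,29) (2,2,29) (3,2,29) (3,3,18) (4,3,18) (4,4,18) (5,4,26) (5,5,26)

Derivation:
Step 1: insert 50 -> lo=[50] hi=[] -> (len(lo)=1, len(hi)=0, max(lo)=50)
Step 2: insert 29 -> lo=[29] hi=[50] -> (len(lo)=1, len(hi)=1, max(lo)=29)
Step 3: insert 29 -> lo=[29, 29] hi=[50] -> (len(lo)=2, len(hi)=1, max(lo)=29)
Step 4: insert 9 -> lo=[9, 29] hi=[29, 50] -> (len(lo)=2, len(hi)=2, max(lo)=29)
Step 5: insert 11 -> lo=[9, 11, 29] hi=[29, 50] -> (len(lo)=3, len(hi)=2, max(lo)=29)
Step 6: insert 18 -> lo=[9, 11, 18] hi=[29, 29, 50] -> (len(lo)=3, len(hi)=3, max(lo)=18)
Step 7: insert 3 -> lo=[3, 9, 11, 18] hi=[29, 29, 50] -> (len(lo)=4, len(hi)=3, max(lo)=18)
Step 8: insert 38 -> lo=[3, 9, 11, 18] hi=[29, 29, 38, 50] -> (len(lo)=4, len(hi)=4, max(lo)=18)
Step 9: insert 26 -> lo=[3, 9, 11, 18, 26] hi=[29, 29, 38, 50] -> (len(lo)=5, len(hi)=4, max(lo)=26)
Step 10: insert 42 -> lo=[3, 9, 11, 18, 26] hi=[29, 29, 38, 42, 50] -> (len(lo)=5, len(hi)=5, max(lo)=26)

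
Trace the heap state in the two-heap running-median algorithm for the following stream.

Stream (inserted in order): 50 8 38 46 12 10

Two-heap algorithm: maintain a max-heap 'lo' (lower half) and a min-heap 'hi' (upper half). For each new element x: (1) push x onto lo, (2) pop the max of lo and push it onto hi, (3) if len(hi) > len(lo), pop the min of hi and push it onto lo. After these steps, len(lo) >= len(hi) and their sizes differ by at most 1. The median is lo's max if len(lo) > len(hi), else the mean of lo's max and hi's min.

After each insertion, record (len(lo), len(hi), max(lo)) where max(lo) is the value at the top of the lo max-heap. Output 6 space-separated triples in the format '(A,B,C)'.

Step 1: insert 50 -> lo=[50] hi=[] -> (len(lo)=1, len(hi)=0, max(lo)=50)
Step 2: insert 8 -> lo=[8] hi=[50] -> (len(lo)=1, len(hi)=1, max(lo)=8)
Step 3: insert 38 -> lo=[8, 38] hi=[50] -> (len(lo)=2, len(hi)=1, max(lo)=38)
Step 4: insert 46 -> lo=[8, 38] hi=[46, 50] -> (len(lo)=2, len(hi)=2, max(lo)=38)
Step 5: insert 12 -> lo=[8, 12, 38] hi=[46, 50] -> (len(lo)=3, len(hi)=2, max(lo)=38)
Step 6: insert 10 -> lo=[8, 10, 12] hi=[38, 46, 50] -> (len(lo)=3, len(hi)=3, max(lo)=12)

Answer: (1,0,50) (1,1,8) (2,1,38) (2,2,38) (3,2,38) (3,3,12)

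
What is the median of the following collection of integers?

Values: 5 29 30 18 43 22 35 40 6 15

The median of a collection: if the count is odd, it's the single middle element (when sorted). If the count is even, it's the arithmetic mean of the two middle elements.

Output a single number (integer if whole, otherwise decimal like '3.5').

Step 1: insert 5 -> lo=[5] (size 1, max 5) hi=[] (size 0) -> median=5
Step 2: insert 29 -> lo=[5] (size 1, max 5) hi=[29] (size 1, min 29) -> median=17
Step 3: insert 30 -> lo=[5, 29] (size 2, max 29) hi=[30] (size 1, min 30) -> median=29
Step 4: insert 18 -> lo=[5, 18] (size 2, max 18) hi=[29, 30] (size 2, min 29) -> median=23.5
Step 5: insert 43 -> lo=[5, 18, 29] (size 3, max 29) hi=[30, 43] (size 2, min 30) -> median=29
Step 6: insert 22 -> lo=[5, 18, 22] (size 3, max 22) hi=[29, 30, 43] (size 3, min 29) -> median=25.5
Step 7: insert 35 -> lo=[5, 18, 22, 29] (size 4, max 29) hi=[30, 35, 43] (size 3, min 30) -> median=29
Step 8: insert 40 -> lo=[5, 18, 22, 29] (size 4, max 29) hi=[30, 35, 40, 43] (size 4, min 30) -> median=29.5
Step 9: insert 6 -> lo=[5, 6, 18, 22, 29] (size 5, max 29) hi=[30, 35, 40, 43] (size 4, min 30) -> median=29
Step 10: insert 15 -> lo=[5, 6, 15, 18, 22] (size 5, max 22) hi=[29, 30, 35, 40, 43] (size 5, min 29) -> median=25.5

Answer: 25.5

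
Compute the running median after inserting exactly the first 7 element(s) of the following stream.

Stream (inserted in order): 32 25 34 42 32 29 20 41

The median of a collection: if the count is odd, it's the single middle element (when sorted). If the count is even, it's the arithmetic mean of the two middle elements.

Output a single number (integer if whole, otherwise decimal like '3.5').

Step 1: insert 32 -> lo=[32] (size 1, max 32) hi=[] (size 0) -> median=32
Step 2: insert 25 -> lo=[25] (size 1, max 25) hi=[32] (size 1, min 32) -> median=28.5
Step 3: insert 34 -> lo=[25, 32] (size 2, max 32) hi=[34] (size 1, min 34) -> median=32
Step 4: insert 42 -> lo=[25, 32] (size 2, max 32) hi=[34, 42] (size 2, min 34) -> median=33
Step 5: insert 32 -> lo=[25, 32, 32] (size 3, max 32) hi=[34, 42] (size 2, min 34) -> median=32
Step 6: insert 29 -> lo=[25, 29, 32] (size 3, max 32) hi=[32, 34, 42] (size 3, min 32) -> median=32
Step 7: insert 20 -> lo=[20, 25, 29, 32] (size 4, max 32) hi=[32, 34, 42] (size 3, min 32) -> median=32

Answer: 32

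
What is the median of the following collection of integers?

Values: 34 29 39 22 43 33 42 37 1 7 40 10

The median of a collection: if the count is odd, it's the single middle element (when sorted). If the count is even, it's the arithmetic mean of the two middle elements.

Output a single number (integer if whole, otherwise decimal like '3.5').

Step 1: insert 34 -> lo=[34] (size 1, max 34) hi=[] (size 0) -> median=34
Step 2: insert 29 -> lo=[29] (size 1, max 29) hi=[34] (size 1, min 34) -> median=31.5
Step 3: insert 39 -> lo=[29, 34] (size 2, max 34) hi=[39] (size 1, min 39) -> median=34
Step 4: insert 22 -> lo=[22, 29] (size 2, max 29) hi=[34, 39] (size 2, min 34) -> median=31.5
Step 5: insert 43 -> lo=[22, 29, 34] (size 3, max 34) hi=[39, 43] (size 2, min 39) -> median=34
Step 6: insert 33 -> lo=[22, 29, 33] (size 3, max 33) hi=[34, 39, 43] (size 3, min 34) -> median=33.5
Step 7: insert 42 -> lo=[22, 29, 33, 34] (size 4, max 34) hi=[39, 42, 43] (size 3, min 39) -> median=34
Step 8: insert 37 -> lo=[22, 29, 33, 34] (size 4, max 34) hi=[37, 39, 42, 43] (size 4, min 37) -> median=35.5
Step 9: insert 1 -> lo=[1, 22, 29, 33, 34] (size 5, max 34) hi=[37, 39, 42, 43] (size 4, min 37) -> median=34
Step 10: insert 7 -> lo=[1, 7, 22, 29, 33] (size 5, max 33) hi=[34, 37, 39, 42, 43] (size 5, min 34) -> median=33.5
Step 11: insert 40 -> lo=[1, 7, 22, 29, 33, 34] (size 6, max 34) hi=[37, 39, 40, 42, 43] (size 5, min 37) -> median=34
Step 12: insert 10 -> lo=[1, 7, 10, 22, 29, 33] (size 6, max 33) hi=[34, 37, 39, 40, 42, 43] (size 6, min 34) -> median=33.5

Answer: 33.5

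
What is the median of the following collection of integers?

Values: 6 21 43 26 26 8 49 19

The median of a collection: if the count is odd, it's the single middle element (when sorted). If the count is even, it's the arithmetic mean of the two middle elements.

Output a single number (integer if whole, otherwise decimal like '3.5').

Step 1: insert 6 -> lo=[6] (size 1, max 6) hi=[] (size 0) -> median=6
Step 2: insert 21 -> lo=[6] (size 1, max 6) hi=[21] (size 1, min 21) -> median=13.5
Step 3: insert 43 -> lo=[6, 21] (size 2, max 21) hi=[43] (size 1, min 43) -> median=21
Step 4: insert 26 -> lo=[6, 21] (size 2, max 21) hi=[26, 43] (size 2, min 26) -> median=23.5
Step 5: insert 26 -> lo=[6, 21, 26] (size 3, max 26) hi=[26, 43] (size 2, min 26) -> median=26
Step 6: insert 8 -> lo=[6, 8, 21] (size 3, max 21) hi=[26, 26, 43] (size 3, min 26) -> median=23.5
Step 7: insert 49 -> lo=[6, 8, 21, 26] (size 4, max 26) hi=[26, 43, 49] (size 3, min 26) -> median=26
Step 8: insert 19 -> lo=[6, 8, 19, 21] (size 4, max 21) hi=[26, 26, 43, 49] (size 4, min 26) -> median=23.5

Answer: 23.5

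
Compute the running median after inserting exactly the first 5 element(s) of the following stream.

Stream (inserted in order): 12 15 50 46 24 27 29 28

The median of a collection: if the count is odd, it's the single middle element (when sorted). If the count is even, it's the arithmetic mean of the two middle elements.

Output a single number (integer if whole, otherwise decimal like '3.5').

Step 1: insert 12 -> lo=[12] (size 1, max 12) hi=[] (size 0) -> median=12
Step 2: insert 15 -> lo=[12] (size 1, max 12) hi=[15] (size 1, min 15) -> median=13.5
Step 3: insert 50 -> lo=[12, 15] (size 2, max 15) hi=[50] (size 1, min 50) -> median=15
Step 4: insert 46 -> lo=[12, 15] (size 2, max 15) hi=[46, 50] (size 2, min 46) -> median=30.5
Step 5: insert 24 -> lo=[12, 15, 24] (size 3, max 24) hi=[46, 50] (size 2, min 46) -> median=24

Answer: 24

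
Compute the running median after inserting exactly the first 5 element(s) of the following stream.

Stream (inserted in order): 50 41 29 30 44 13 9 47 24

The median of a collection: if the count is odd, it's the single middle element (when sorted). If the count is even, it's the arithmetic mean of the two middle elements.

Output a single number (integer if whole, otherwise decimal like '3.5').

Answer: 41

Derivation:
Step 1: insert 50 -> lo=[50] (size 1, max 50) hi=[] (size 0) -> median=50
Step 2: insert 41 -> lo=[41] (size 1, max 41) hi=[50] (size 1, min 50) -> median=45.5
Step 3: insert 29 -> lo=[29, 41] (size 2, max 41) hi=[50] (size 1, min 50) -> median=41
Step 4: insert 30 -> lo=[29, 30] (size 2, max 30) hi=[41, 50] (size 2, min 41) -> median=35.5
Step 5: insert 44 -> lo=[29, 30, 41] (size 3, max 41) hi=[44, 50] (size 2, min 44) -> median=41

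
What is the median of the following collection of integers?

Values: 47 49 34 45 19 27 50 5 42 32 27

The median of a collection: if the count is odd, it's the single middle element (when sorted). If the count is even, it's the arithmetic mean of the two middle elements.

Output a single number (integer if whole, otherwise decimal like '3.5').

Answer: 34

Derivation:
Step 1: insert 47 -> lo=[47] (size 1, max 47) hi=[] (size 0) -> median=47
Step 2: insert 49 -> lo=[47] (size 1, max 47) hi=[49] (size 1, min 49) -> median=48
Step 3: insert 34 -> lo=[34, 47] (size 2, max 47) hi=[49] (size 1, min 49) -> median=47
Step 4: insert 45 -> lo=[34, 45] (size 2, max 45) hi=[47, 49] (size 2, min 47) -> median=46
Step 5: insert 19 -> lo=[19, 34, 45] (size 3, max 45) hi=[47, 49] (size 2, min 47) -> median=45
Step 6: insert 27 -> lo=[19, 27, 34] (size 3, max 34) hi=[45, 47, 49] (size 3, min 45) -> median=39.5
Step 7: insert 50 -> lo=[19, 27, 34, 45] (size 4, max 45) hi=[47, 49, 50] (size 3, min 47) -> median=45
Step 8: insert 5 -> lo=[5, 19, 27, 34] (size 4, max 34) hi=[45, 47, 49, 50] (size 4, min 45) -> median=39.5
Step 9: insert 42 -> lo=[5, 19, 27, 34, 42] (size 5, max 42) hi=[45, 47, 49, 50] (size 4, min 45) -> median=42
Step 10: insert 32 -> lo=[5, 19, 27, 32, 34] (size 5, max 34) hi=[42, 45, 47, 49, 50] (size 5, min 42) -> median=38
Step 11: insert 27 -> lo=[5, 19, 27, 27, 32, 34] (size 6, max 34) hi=[42, 45, 47, 49, 50] (size 5, min 42) -> median=34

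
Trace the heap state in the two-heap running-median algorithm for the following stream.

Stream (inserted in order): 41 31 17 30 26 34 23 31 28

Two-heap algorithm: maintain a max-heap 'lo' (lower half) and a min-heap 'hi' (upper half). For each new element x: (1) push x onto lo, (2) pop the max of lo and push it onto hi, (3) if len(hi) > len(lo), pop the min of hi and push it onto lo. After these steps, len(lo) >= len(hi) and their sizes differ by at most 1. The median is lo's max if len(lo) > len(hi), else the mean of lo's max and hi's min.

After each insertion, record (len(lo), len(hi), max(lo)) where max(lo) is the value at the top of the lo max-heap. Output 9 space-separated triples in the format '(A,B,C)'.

Step 1: insert 41 -> lo=[41] hi=[] -> (len(lo)=1, len(hi)=0, max(lo)=41)
Step 2: insert 31 -> lo=[31] hi=[41] -> (len(lo)=1, len(hi)=1, max(lo)=31)
Step 3: insert 17 -> lo=[17, 31] hi=[41] -> (len(lo)=2, len(hi)=1, max(lo)=31)
Step 4: insert 30 -> lo=[17, 30] hi=[31, 41] -> (len(lo)=2, len(hi)=2, max(lo)=30)
Step 5: insert 26 -> lo=[17, 26, 30] hi=[31, 41] -> (len(lo)=3, len(hi)=2, max(lo)=30)
Step 6: insert 34 -> lo=[17, 26, 30] hi=[31, 34, 41] -> (len(lo)=3, len(hi)=3, max(lo)=30)
Step 7: insert 23 -> lo=[17, 23, 26, 30] hi=[31, 34, 41] -> (len(lo)=4, len(hi)=3, max(lo)=30)
Step 8: insert 31 -> lo=[17, 23, 26, 30] hi=[31, 31, 34, 41] -> (len(lo)=4, len(hi)=4, max(lo)=30)
Step 9: insert 28 -> lo=[17, 23, 26, 28, 30] hi=[31, 31, 34, 41] -> (len(lo)=5, len(hi)=4, max(lo)=30)

Answer: (1,0,41) (1,1,31) (2,1,31) (2,2,30) (3,2,30) (3,3,30) (4,3,30) (4,4,30) (5,4,30)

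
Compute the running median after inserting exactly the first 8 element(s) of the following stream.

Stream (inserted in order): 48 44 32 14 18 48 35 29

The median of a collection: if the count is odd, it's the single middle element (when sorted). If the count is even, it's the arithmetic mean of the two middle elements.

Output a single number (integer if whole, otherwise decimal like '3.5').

Answer: 33.5

Derivation:
Step 1: insert 48 -> lo=[48] (size 1, max 48) hi=[] (size 0) -> median=48
Step 2: insert 44 -> lo=[44] (size 1, max 44) hi=[48] (size 1, min 48) -> median=46
Step 3: insert 32 -> lo=[32, 44] (size 2, max 44) hi=[48] (size 1, min 48) -> median=44
Step 4: insert 14 -> lo=[14, 32] (size 2, max 32) hi=[44, 48] (size 2, min 44) -> median=38
Step 5: insert 18 -> lo=[14, 18, 32] (size 3, max 32) hi=[44, 48] (size 2, min 44) -> median=32
Step 6: insert 48 -> lo=[14, 18, 32] (size 3, max 32) hi=[44, 48, 48] (size 3, min 44) -> median=38
Step 7: insert 35 -> lo=[14, 18, 32, 35] (size 4, max 35) hi=[44, 48, 48] (size 3, min 44) -> median=35
Step 8: insert 29 -> lo=[14, 18, 29, 32] (size 4, max 32) hi=[35, 44, 48, 48] (size 4, min 35) -> median=33.5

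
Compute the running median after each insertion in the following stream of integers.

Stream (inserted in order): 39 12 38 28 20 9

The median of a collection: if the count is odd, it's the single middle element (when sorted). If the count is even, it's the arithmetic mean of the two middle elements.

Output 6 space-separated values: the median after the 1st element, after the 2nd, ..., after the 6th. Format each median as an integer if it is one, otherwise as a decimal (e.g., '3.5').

Answer: 39 25.5 38 33 28 24

Derivation:
Step 1: insert 39 -> lo=[39] (size 1, max 39) hi=[] (size 0) -> median=39
Step 2: insert 12 -> lo=[12] (size 1, max 12) hi=[39] (size 1, min 39) -> median=25.5
Step 3: insert 38 -> lo=[12, 38] (size 2, max 38) hi=[39] (size 1, min 39) -> median=38
Step 4: insert 28 -> lo=[12, 28] (size 2, max 28) hi=[38, 39] (size 2, min 38) -> median=33
Step 5: insert 20 -> lo=[12, 20, 28] (size 3, max 28) hi=[38, 39] (size 2, min 38) -> median=28
Step 6: insert 9 -> lo=[9, 12, 20] (size 3, max 20) hi=[28, 38, 39] (size 3, min 28) -> median=24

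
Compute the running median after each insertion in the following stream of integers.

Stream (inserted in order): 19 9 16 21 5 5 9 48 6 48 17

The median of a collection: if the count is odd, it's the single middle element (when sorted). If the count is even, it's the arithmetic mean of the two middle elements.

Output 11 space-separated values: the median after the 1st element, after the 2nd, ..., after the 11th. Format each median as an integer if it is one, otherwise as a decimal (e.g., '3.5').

Answer: 19 14 16 17.5 16 12.5 9 12.5 9 12.5 16

Derivation:
Step 1: insert 19 -> lo=[19] (size 1, max 19) hi=[] (size 0) -> median=19
Step 2: insert 9 -> lo=[9] (size 1, max 9) hi=[19] (size 1, min 19) -> median=14
Step 3: insert 16 -> lo=[9, 16] (size 2, max 16) hi=[19] (size 1, min 19) -> median=16
Step 4: insert 21 -> lo=[9, 16] (size 2, max 16) hi=[19, 21] (size 2, min 19) -> median=17.5
Step 5: insert 5 -> lo=[5, 9, 16] (size 3, max 16) hi=[19, 21] (size 2, min 19) -> median=16
Step 6: insert 5 -> lo=[5, 5, 9] (size 3, max 9) hi=[16, 19, 21] (size 3, min 16) -> median=12.5
Step 7: insert 9 -> lo=[5, 5, 9, 9] (size 4, max 9) hi=[16, 19, 21] (size 3, min 16) -> median=9
Step 8: insert 48 -> lo=[5, 5, 9, 9] (size 4, max 9) hi=[16, 19, 21, 48] (size 4, min 16) -> median=12.5
Step 9: insert 6 -> lo=[5, 5, 6, 9, 9] (size 5, max 9) hi=[16, 19, 21, 48] (size 4, min 16) -> median=9
Step 10: insert 48 -> lo=[5, 5, 6, 9, 9] (size 5, max 9) hi=[16, 19, 21, 48, 48] (size 5, min 16) -> median=12.5
Step 11: insert 17 -> lo=[5, 5, 6, 9, 9, 16] (size 6, max 16) hi=[17, 19, 21, 48, 48] (size 5, min 17) -> median=16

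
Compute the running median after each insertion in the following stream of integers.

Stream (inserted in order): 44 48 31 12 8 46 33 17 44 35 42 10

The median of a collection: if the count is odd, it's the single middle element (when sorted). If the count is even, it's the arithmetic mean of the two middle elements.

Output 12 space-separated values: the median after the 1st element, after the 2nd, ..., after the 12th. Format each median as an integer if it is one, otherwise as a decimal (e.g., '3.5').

Answer: 44 46 44 37.5 31 37.5 33 32 33 34 35 34

Derivation:
Step 1: insert 44 -> lo=[44] (size 1, max 44) hi=[] (size 0) -> median=44
Step 2: insert 48 -> lo=[44] (size 1, max 44) hi=[48] (size 1, min 48) -> median=46
Step 3: insert 31 -> lo=[31, 44] (size 2, max 44) hi=[48] (size 1, min 48) -> median=44
Step 4: insert 12 -> lo=[12, 31] (size 2, max 31) hi=[44, 48] (size 2, min 44) -> median=37.5
Step 5: insert 8 -> lo=[8, 12, 31] (size 3, max 31) hi=[44, 48] (size 2, min 44) -> median=31
Step 6: insert 46 -> lo=[8, 12, 31] (size 3, max 31) hi=[44, 46, 48] (size 3, min 44) -> median=37.5
Step 7: insert 33 -> lo=[8, 12, 31, 33] (size 4, max 33) hi=[44, 46, 48] (size 3, min 44) -> median=33
Step 8: insert 17 -> lo=[8, 12, 17, 31] (size 4, max 31) hi=[33, 44, 46, 48] (size 4, min 33) -> median=32
Step 9: insert 44 -> lo=[8, 12, 17, 31, 33] (size 5, max 33) hi=[44, 44, 46, 48] (size 4, min 44) -> median=33
Step 10: insert 35 -> lo=[8, 12, 17, 31, 33] (size 5, max 33) hi=[35, 44, 44, 46, 48] (size 5, min 35) -> median=34
Step 11: insert 42 -> lo=[8, 12, 17, 31, 33, 35] (size 6, max 35) hi=[42, 44, 44, 46, 48] (size 5, min 42) -> median=35
Step 12: insert 10 -> lo=[8, 10, 12, 17, 31, 33] (size 6, max 33) hi=[35, 42, 44, 44, 46, 48] (size 6, min 35) -> median=34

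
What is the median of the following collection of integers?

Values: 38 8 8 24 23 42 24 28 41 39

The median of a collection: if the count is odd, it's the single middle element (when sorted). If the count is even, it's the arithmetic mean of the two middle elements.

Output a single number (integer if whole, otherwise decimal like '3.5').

Answer: 26

Derivation:
Step 1: insert 38 -> lo=[38] (size 1, max 38) hi=[] (size 0) -> median=38
Step 2: insert 8 -> lo=[8] (size 1, max 8) hi=[38] (size 1, min 38) -> median=23
Step 3: insert 8 -> lo=[8, 8] (size 2, max 8) hi=[38] (size 1, min 38) -> median=8
Step 4: insert 24 -> lo=[8, 8] (size 2, max 8) hi=[24, 38] (size 2, min 24) -> median=16
Step 5: insert 23 -> lo=[8, 8, 23] (size 3, max 23) hi=[24, 38] (size 2, min 24) -> median=23
Step 6: insert 42 -> lo=[8, 8, 23] (size 3, max 23) hi=[24, 38, 42] (size 3, min 24) -> median=23.5
Step 7: insert 24 -> lo=[8, 8, 23, 24] (size 4, max 24) hi=[24, 38, 42] (size 3, min 24) -> median=24
Step 8: insert 28 -> lo=[8, 8, 23, 24] (size 4, max 24) hi=[24, 28, 38, 42] (size 4, min 24) -> median=24
Step 9: insert 41 -> lo=[8, 8, 23, 24, 24] (size 5, max 24) hi=[28, 38, 41, 42] (size 4, min 28) -> median=24
Step 10: insert 39 -> lo=[8, 8, 23, 24, 24] (size 5, max 24) hi=[28, 38, 39, 41, 42] (size 5, min 28) -> median=26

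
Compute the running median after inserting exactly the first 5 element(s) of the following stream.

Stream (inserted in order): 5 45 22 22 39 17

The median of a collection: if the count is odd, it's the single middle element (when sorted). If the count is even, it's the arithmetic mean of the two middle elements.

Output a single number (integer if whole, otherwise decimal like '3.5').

Step 1: insert 5 -> lo=[5] (size 1, max 5) hi=[] (size 0) -> median=5
Step 2: insert 45 -> lo=[5] (size 1, max 5) hi=[45] (size 1, min 45) -> median=25
Step 3: insert 22 -> lo=[5, 22] (size 2, max 22) hi=[45] (size 1, min 45) -> median=22
Step 4: insert 22 -> lo=[5, 22] (size 2, max 22) hi=[22, 45] (size 2, min 22) -> median=22
Step 5: insert 39 -> lo=[5, 22, 22] (size 3, max 22) hi=[39, 45] (size 2, min 39) -> median=22

Answer: 22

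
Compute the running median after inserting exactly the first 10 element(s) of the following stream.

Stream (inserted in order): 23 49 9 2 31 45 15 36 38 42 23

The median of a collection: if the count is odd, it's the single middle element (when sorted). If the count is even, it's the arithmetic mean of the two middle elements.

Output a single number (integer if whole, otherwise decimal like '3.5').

Step 1: insert 23 -> lo=[23] (size 1, max 23) hi=[] (size 0) -> median=23
Step 2: insert 49 -> lo=[23] (size 1, max 23) hi=[49] (size 1, min 49) -> median=36
Step 3: insert 9 -> lo=[9, 23] (size 2, max 23) hi=[49] (size 1, min 49) -> median=23
Step 4: insert 2 -> lo=[2, 9] (size 2, max 9) hi=[23, 49] (size 2, min 23) -> median=16
Step 5: insert 31 -> lo=[2, 9, 23] (size 3, max 23) hi=[31, 49] (size 2, min 31) -> median=23
Step 6: insert 45 -> lo=[2, 9, 23] (size 3, max 23) hi=[31, 45, 49] (size 3, min 31) -> median=27
Step 7: insert 15 -> lo=[2, 9, 15, 23] (size 4, max 23) hi=[31, 45, 49] (size 3, min 31) -> median=23
Step 8: insert 36 -> lo=[2, 9, 15, 23] (size 4, max 23) hi=[31, 36, 45, 49] (size 4, min 31) -> median=27
Step 9: insert 38 -> lo=[2, 9, 15, 23, 31] (size 5, max 31) hi=[36, 38, 45, 49] (size 4, min 36) -> median=31
Step 10: insert 42 -> lo=[2, 9, 15, 23, 31] (size 5, max 31) hi=[36, 38, 42, 45, 49] (size 5, min 36) -> median=33.5

Answer: 33.5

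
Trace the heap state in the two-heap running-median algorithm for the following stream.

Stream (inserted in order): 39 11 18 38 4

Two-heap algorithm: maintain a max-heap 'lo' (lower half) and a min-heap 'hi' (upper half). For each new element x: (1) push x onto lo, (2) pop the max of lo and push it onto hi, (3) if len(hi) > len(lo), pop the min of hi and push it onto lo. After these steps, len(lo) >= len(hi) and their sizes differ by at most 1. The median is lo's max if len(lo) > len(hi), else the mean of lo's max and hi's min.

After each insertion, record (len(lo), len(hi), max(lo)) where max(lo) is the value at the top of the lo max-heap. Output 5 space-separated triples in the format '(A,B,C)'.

Answer: (1,0,39) (1,1,11) (2,1,18) (2,2,18) (3,2,18)

Derivation:
Step 1: insert 39 -> lo=[39] hi=[] -> (len(lo)=1, len(hi)=0, max(lo)=39)
Step 2: insert 11 -> lo=[11] hi=[39] -> (len(lo)=1, len(hi)=1, max(lo)=11)
Step 3: insert 18 -> lo=[11, 18] hi=[39] -> (len(lo)=2, len(hi)=1, max(lo)=18)
Step 4: insert 38 -> lo=[11, 18] hi=[38, 39] -> (len(lo)=2, len(hi)=2, max(lo)=18)
Step 5: insert 4 -> lo=[4, 11, 18] hi=[38, 39] -> (len(lo)=3, len(hi)=2, max(lo)=18)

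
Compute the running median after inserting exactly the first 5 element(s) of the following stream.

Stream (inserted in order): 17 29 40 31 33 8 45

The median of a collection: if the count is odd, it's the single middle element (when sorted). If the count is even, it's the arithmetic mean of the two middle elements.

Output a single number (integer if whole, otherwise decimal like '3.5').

Step 1: insert 17 -> lo=[17] (size 1, max 17) hi=[] (size 0) -> median=17
Step 2: insert 29 -> lo=[17] (size 1, max 17) hi=[29] (size 1, min 29) -> median=23
Step 3: insert 40 -> lo=[17, 29] (size 2, max 29) hi=[40] (size 1, min 40) -> median=29
Step 4: insert 31 -> lo=[17, 29] (size 2, max 29) hi=[31, 40] (size 2, min 31) -> median=30
Step 5: insert 33 -> lo=[17, 29, 31] (size 3, max 31) hi=[33, 40] (size 2, min 33) -> median=31

Answer: 31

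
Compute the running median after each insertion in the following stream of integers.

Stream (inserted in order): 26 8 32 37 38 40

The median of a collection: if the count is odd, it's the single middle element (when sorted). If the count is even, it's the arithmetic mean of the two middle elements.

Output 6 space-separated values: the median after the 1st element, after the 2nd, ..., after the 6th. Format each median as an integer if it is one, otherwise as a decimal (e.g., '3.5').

Answer: 26 17 26 29 32 34.5

Derivation:
Step 1: insert 26 -> lo=[26] (size 1, max 26) hi=[] (size 0) -> median=26
Step 2: insert 8 -> lo=[8] (size 1, max 8) hi=[26] (size 1, min 26) -> median=17
Step 3: insert 32 -> lo=[8, 26] (size 2, max 26) hi=[32] (size 1, min 32) -> median=26
Step 4: insert 37 -> lo=[8, 26] (size 2, max 26) hi=[32, 37] (size 2, min 32) -> median=29
Step 5: insert 38 -> lo=[8, 26, 32] (size 3, max 32) hi=[37, 38] (size 2, min 37) -> median=32
Step 6: insert 40 -> lo=[8, 26, 32] (size 3, max 32) hi=[37, 38, 40] (size 3, min 37) -> median=34.5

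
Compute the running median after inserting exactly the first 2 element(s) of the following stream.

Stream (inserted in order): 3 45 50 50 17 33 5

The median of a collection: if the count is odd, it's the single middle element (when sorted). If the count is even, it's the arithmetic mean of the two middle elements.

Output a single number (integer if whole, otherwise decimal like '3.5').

Step 1: insert 3 -> lo=[3] (size 1, max 3) hi=[] (size 0) -> median=3
Step 2: insert 45 -> lo=[3] (size 1, max 3) hi=[45] (size 1, min 45) -> median=24

Answer: 24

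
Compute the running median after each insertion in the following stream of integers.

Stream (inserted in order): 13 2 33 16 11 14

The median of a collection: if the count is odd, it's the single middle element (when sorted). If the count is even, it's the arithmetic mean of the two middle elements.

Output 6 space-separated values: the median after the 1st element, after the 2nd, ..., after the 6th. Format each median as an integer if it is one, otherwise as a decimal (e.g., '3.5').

Step 1: insert 13 -> lo=[13] (size 1, max 13) hi=[] (size 0) -> median=13
Step 2: insert 2 -> lo=[2] (size 1, max 2) hi=[13] (size 1, min 13) -> median=7.5
Step 3: insert 33 -> lo=[2, 13] (size 2, max 13) hi=[33] (size 1, min 33) -> median=13
Step 4: insert 16 -> lo=[2, 13] (size 2, max 13) hi=[16, 33] (size 2, min 16) -> median=14.5
Step 5: insert 11 -> lo=[2, 11, 13] (size 3, max 13) hi=[16, 33] (size 2, min 16) -> median=13
Step 6: insert 14 -> lo=[2, 11, 13] (size 3, max 13) hi=[14, 16, 33] (size 3, min 14) -> median=13.5

Answer: 13 7.5 13 14.5 13 13.5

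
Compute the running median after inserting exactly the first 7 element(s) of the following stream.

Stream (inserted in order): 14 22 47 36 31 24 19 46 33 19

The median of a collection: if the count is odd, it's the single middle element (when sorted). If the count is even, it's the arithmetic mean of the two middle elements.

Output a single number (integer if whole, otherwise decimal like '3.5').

Step 1: insert 14 -> lo=[14] (size 1, max 14) hi=[] (size 0) -> median=14
Step 2: insert 22 -> lo=[14] (size 1, max 14) hi=[22] (size 1, min 22) -> median=18
Step 3: insert 47 -> lo=[14, 22] (size 2, max 22) hi=[47] (size 1, min 47) -> median=22
Step 4: insert 36 -> lo=[14, 22] (size 2, max 22) hi=[36, 47] (size 2, min 36) -> median=29
Step 5: insert 31 -> lo=[14, 22, 31] (size 3, max 31) hi=[36, 47] (size 2, min 36) -> median=31
Step 6: insert 24 -> lo=[14, 22, 24] (size 3, max 24) hi=[31, 36, 47] (size 3, min 31) -> median=27.5
Step 7: insert 19 -> lo=[14, 19, 22, 24] (size 4, max 24) hi=[31, 36, 47] (size 3, min 31) -> median=24

Answer: 24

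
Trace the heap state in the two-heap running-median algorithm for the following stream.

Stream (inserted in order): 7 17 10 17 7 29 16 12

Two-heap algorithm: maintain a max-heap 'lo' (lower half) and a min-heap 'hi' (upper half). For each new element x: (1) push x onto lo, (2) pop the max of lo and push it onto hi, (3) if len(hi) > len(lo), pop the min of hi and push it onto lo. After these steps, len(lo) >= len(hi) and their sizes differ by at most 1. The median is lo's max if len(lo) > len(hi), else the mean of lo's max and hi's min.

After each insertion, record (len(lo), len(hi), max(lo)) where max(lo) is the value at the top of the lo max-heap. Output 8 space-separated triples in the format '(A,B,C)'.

Answer: (1,0,7) (1,1,7) (2,1,10) (2,2,10) (3,2,10) (3,3,10) (4,3,16) (4,4,12)

Derivation:
Step 1: insert 7 -> lo=[7] hi=[] -> (len(lo)=1, len(hi)=0, max(lo)=7)
Step 2: insert 17 -> lo=[7] hi=[17] -> (len(lo)=1, len(hi)=1, max(lo)=7)
Step 3: insert 10 -> lo=[7, 10] hi=[17] -> (len(lo)=2, len(hi)=1, max(lo)=10)
Step 4: insert 17 -> lo=[7, 10] hi=[17, 17] -> (len(lo)=2, len(hi)=2, max(lo)=10)
Step 5: insert 7 -> lo=[7, 7, 10] hi=[17, 17] -> (len(lo)=3, len(hi)=2, max(lo)=10)
Step 6: insert 29 -> lo=[7, 7, 10] hi=[17, 17, 29] -> (len(lo)=3, len(hi)=3, max(lo)=10)
Step 7: insert 16 -> lo=[7, 7, 10, 16] hi=[17, 17, 29] -> (len(lo)=4, len(hi)=3, max(lo)=16)
Step 8: insert 12 -> lo=[7, 7, 10, 12] hi=[16, 17, 17, 29] -> (len(lo)=4, len(hi)=4, max(lo)=12)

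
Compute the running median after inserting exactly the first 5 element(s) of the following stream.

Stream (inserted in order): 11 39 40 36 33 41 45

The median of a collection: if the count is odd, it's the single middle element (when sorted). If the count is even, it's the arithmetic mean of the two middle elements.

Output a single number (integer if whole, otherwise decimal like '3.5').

Step 1: insert 11 -> lo=[11] (size 1, max 11) hi=[] (size 0) -> median=11
Step 2: insert 39 -> lo=[11] (size 1, max 11) hi=[39] (size 1, min 39) -> median=25
Step 3: insert 40 -> lo=[11, 39] (size 2, max 39) hi=[40] (size 1, min 40) -> median=39
Step 4: insert 36 -> lo=[11, 36] (size 2, max 36) hi=[39, 40] (size 2, min 39) -> median=37.5
Step 5: insert 33 -> lo=[11, 33, 36] (size 3, max 36) hi=[39, 40] (size 2, min 39) -> median=36

Answer: 36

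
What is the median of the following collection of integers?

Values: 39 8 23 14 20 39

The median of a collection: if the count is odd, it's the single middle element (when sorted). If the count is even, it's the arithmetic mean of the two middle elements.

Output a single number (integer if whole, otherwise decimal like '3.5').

Step 1: insert 39 -> lo=[39] (size 1, max 39) hi=[] (size 0) -> median=39
Step 2: insert 8 -> lo=[8] (size 1, max 8) hi=[39] (size 1, min 39) -> median=23.5
Step 3: insert 23 -> lo=[8, 23] (size 2, max 23) hi=[39] (size 1, min 39) -> median=23
Step 4: insert 14 -> lo=[8, 14] (size 2, max 14) hi=[23, 39] (size 2, min 23) -> median=18.5
Step 5: insert 20 -> lo=[8, 14, 20] (size 3, max 20) hi=[23, 39] (size 2, min 23) -> median=20
Step 6: insert 39 -> lo=[8, 14, 20] (size 3, max 20) hi=[23, 39, 39] (size 3, min 23) -> median=21.5

Answer: 21.5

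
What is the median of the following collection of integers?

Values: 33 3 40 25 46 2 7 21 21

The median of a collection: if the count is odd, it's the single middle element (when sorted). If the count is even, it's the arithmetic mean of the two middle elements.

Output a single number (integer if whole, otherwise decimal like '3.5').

Answer: 21

Derivation:
Step 1: insert 33 -> lo=[33] (size 1, max 33) hi=[] (size 0) -> median=33
Step 2: insert 3 -> lo=[3] (size 1, max 3) hi=[33] (size 1, min 33) -> median=18
Step 3: insert 40 -> lo=[3, 33] (size 2, max 33) hi=[40] (size 1, min 40) -> median=33
Step 4: insert 25 -> lo=[3, 25] (size 2, max 25) hi=[33, 40] (size 2, min 33) -> median=29
Step 5: insert 46 -> lo=[3, 25, 33] (size 3, max 33) hi=[40, 46] (size 2, min 40) -> median=33
Step 6: insert 2 -> lo=[2, 3, 25] (size 3, max 25) hi=[33, 40, 46] (size 3, min 33) -> median=29
Step 7: insert 7 -> lo=[2, 3, 7, 25] (size 4, max 25) hi=[33, 40, 46] (size 3, min 33) -> median=25
Step 8: insert 21 -> lo=[2, 3, 7, 21] (size 4, max 21) hi=[25, 33, 40, 46] (size 4, min 25) -> median=23
Step 9: insert 21 -> lo=[2, 3, 7, 21, 21] (size 5, max 21) hi=[25, 33, 40, 46] (size 4, min 25) -> median=21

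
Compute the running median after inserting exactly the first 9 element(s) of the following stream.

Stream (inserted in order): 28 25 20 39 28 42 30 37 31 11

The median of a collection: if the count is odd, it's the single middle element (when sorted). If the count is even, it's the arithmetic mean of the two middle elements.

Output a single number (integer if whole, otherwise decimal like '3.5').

Step 1: insert 28 -> lo=[28] (size 1, max 28) hi=[] (size 0) -> median=28
Step 2: insert 25 -> lo=[25] (size 1, max 25) hi=[28] (size 1, min 28) -> median=26.5
Step 3: insert 20 -> lo=[20, 25] (size 2, max 25) hi=[28] (size 1, min 28) -> median=25
Step 4: insert 39 -> lo=[20, 25] (size 2, max 25) hi=[28, 39] (size 2, min 28) -> median=26.5
Step 5: insert 28 -> lo=[20, 25, 28] (size 3, max 28) hi=[28, 39] (size 2, min 28) -> median=28
Step 6: insert 42 -> lo=[20, 25, 28] (size 3, max 28) hi=[28, 39, 42] (size 3, min 28) -> median=28
Step 7: insert 30 -> lo=[20, 25, 28, 28] (size 4, max 28) hi=[30, 39, 42] (size 3, min 30) -> median=28
Step 8: insert 37 -> lo=[20, 25, 28, 28] (size 4, max 28) hi=[30, 37, 39, 42] (size 4, min 30) -> median=29
Step 9: insert 31 -> lo=[20, 25, 28, 28, 30] (size 5, max 30) hi=[31, 37, 39, 42] (size 4, min 31) -> median=30

Answer: 30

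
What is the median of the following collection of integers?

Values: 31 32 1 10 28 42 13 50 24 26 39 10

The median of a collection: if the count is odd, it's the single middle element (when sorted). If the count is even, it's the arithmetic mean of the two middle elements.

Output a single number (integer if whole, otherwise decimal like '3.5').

Step 1: insert 31 -> lo=[31] (size 1, max 31) hi=[] (size 0) -> median=31
Step 2: insert 32 -> lo=[31] (size 1, max 31) hi=[32] (size 1, min 32) -> median=31.5
Step 3: insert 1 -> lo=[1, 31] (size 2, max 31) hi=[32] (size 1, min 32) -> median=31
Step 4: insert 10 -> lo=[1, 10] (size 2, max 10) hi=[31, 32] (size 2, min 31) -> median=20.5
Step 5: insert 28 -> lo=[1, 10, 28] (size 3, max 28) hi=[31, 32] (size 2, min 31) -> median=28
Step 6: insert 42 -> lo=[1, 10, 28] (size 3, max 28) hi=[31, 32, 42] (size 3, min 31) -> median=29.5
Step 7: insert 13 -> lo=[1, 10, 13, 28] (size 4, max 28) hi=[31, 32, 42] (size 3, min 31) -> median=28
Step 8: insert 50 -> lo=[1, 10, 13, 28] (size 4, max 28) hi=[31, 32, 42, 50] (size 4, min 31) -> median=29.5
Step 9: insert 24 -> lo=[1, 10, 13, 24, 28] (size 5, max 28) hi=[31, 32, 42, 50] (size 4, min 31) -> median=28
Step 10: insert 26 -> lo=[1, 10, 13, 24, 26] (size 5, max 26) hi=[28, 31, 32, 42, 50] (size 5, min 28) -> median=27
Step 11: insert 39 -> lo=[1, 10, 13, 24, 26, 28] (size 6, max 28) hi=[31, 32, 39, 42, 50] (size 5, min 31) -> median=28
Step 12: insert 10 -> lo=[1, 10, 10, 13, 24, 26] (size 6, max 26) hi=[28, 31, 32, 39, 42, 50] (size 6, min 28) -> median=27

Answer: 27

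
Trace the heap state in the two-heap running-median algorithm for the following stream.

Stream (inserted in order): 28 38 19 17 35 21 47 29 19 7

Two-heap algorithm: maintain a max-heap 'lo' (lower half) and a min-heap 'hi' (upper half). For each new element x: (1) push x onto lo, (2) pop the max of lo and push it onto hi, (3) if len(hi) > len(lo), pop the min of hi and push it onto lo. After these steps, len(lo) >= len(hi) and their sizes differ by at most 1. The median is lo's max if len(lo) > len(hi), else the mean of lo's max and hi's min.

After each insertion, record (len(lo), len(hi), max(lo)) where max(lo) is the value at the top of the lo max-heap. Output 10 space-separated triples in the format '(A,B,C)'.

Step 1: insert 28 -> lo=[28] hi=[] -> (len(lo)=1, len(hi)=0, max(lo)=28)
Step 2: insert 38 -> lo=[28] hi=[38] -> (len(lo)=1, len(hi)=1, max(lo)=28)
Step 3: insert 19 -> lo=[19, 28] hi=[38] -> (len(lo)=2, len(hi)=1, max(lo)=28)
Step 4: insert 17 -> lo=[17, 19] hi=[28, 38] -> (len(lo)=2, len(hi)=2, max(lo)=19)
Step 5: insert 35 -> lo=[17, 19, 28] hi=[35, 38] -> (len(lo)=3, len(hi)=2, max(lo)=28)
Step 6: insert 21 -> lo=[17, 19, 21] hi=[28, 35, 38] -> (len(lo)=3, len(hi)=3, max(lo)=21)
Step 7: insert 47 -> lo=[17, 19, 21, 28] hi=[35, 38, 47] -> (len(lo)=4, len(hi)=3, max(lo)=28)
Step 8: insert 29 -> lo=[17, 19, 21, 28] hi=[29, 35, 38, 47] -> (len(lo)=4, len(hi)=4, max(lo)=28)
Step 9: insert 19 -> lo=[17, 19, 19, 21, 28] hi=[29, 35, 38, 47] -> (len(lo)=5, len(hi)=4, max(lo)=28)
Step 10: insert 7 -> lo=[7, 17, 19, 19, 21] hi=[28, 29, 35, 38, 47] -> (len(lo)=5, len(hi)=5, max(lo)=21)

Answer: (1,0,28) (1,1,28) (2,1,28) (2,2,19) (3,2,28) (3,3,21) (4,3,28) (4,4,28) (5,4,28) (5,5,21)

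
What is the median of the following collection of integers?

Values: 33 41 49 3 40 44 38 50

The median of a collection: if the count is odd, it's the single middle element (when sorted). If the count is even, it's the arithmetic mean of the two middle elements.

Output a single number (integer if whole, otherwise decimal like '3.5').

Step 1: insert 33 -> lo=[33] (size 1, max 33) hi=[] (size 0) -> median=33
Step 2: insert 41 -> lo=[33] (size 1, max 33) hi=[41] (size 1, min 41) -> median=37
Step 3: insert 49 -> lo=[33, 41] (size 2, max 41) hi=[49] (size 1, min 49) -> median=41
Step 4: insert 3 -> lo=[3, 33] (size 2, max 33) hi=[41, 49] (size 2, min 41) -> median=37
Step 5: insert 40 -> lo=[3, 33, 40] (size 3, max 40) hi=[41, 49] (size 2, min 41) -> median=40
Step 6: insert 44 -> lo=[3, 33, 40] (size 3, max 40) hi=[41, 44, 49] (size 3, min 41) -> median=40.5
Step 7: insert 38 -> lo=[3, 33, 38, 40] (size 4, max 40) hi=[41, 44, 49] (size 3, min 41) -> median=40
Step 8: insert 50 -> lo=[3, 33, 38, 40] (size 4, max 40) hi=[41, 44, 49, 50] (size 4, min 41) -> median=40.5

Answer: 40.5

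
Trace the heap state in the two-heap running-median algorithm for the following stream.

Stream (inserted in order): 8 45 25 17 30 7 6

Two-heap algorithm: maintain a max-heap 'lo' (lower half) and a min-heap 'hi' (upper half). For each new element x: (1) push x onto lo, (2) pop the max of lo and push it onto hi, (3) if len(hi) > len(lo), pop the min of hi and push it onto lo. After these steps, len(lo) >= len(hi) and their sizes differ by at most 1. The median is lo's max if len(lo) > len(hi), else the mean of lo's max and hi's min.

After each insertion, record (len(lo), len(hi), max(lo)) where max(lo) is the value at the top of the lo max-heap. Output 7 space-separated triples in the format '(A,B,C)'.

Answer: (1,0,8) (1,1,8) (2,1,25) (2,2,17) (3,2,25) (3,3,17) (4,3,17)

Derivation:
Step 1: insert 8 -> lo=[8] hi=[] -> (len(lo)=1, len(hi)=0, max(lo)=8)
Step 2: insert 45 -> lo=[8] hi=[45] -> (len(lo)=1, len(hi)=1, max(lo)=8)
Step 3: insert 25 -> lo=[8, 25] hi=[45] -> (len(lo)=2, len(hi)=1, max(lo)=25)
Step 4: insert 17 -> lo=[8, 17] hi=[25, 45] -> (len(lo)=2, len(hi)=2, max(lo)=17)
Step 5: insert 30 -> lo=[8, 17, 25] hi=[30, 45] -> (len(lo)=3, len(hi)=2, max(lo)=25)
Step 6: insert 7 -> lo=[7, 8, 17] hi=[25, 30, 45] -> (len(lo)=3, len(hi)=3, max(lo)=17)
Step 7: insert 6 -> lo=[6, 7, 8, 17] hi=[25, 30, 45] -> (len(lo)=4, len(hi)=3, max(lo)=17)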